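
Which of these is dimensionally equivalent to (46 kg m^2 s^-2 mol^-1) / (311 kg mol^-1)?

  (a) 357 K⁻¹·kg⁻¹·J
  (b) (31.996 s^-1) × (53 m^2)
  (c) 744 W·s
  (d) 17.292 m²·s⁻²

Reference: [kg·m²·s⁻²·mol⁻¹] / [kg·mol⁻¹] = m²·s⁻².
Each option:
  (a) J·kg⁻¹·K⁻¹ = N·m·kg⁻¹·K⁻¹ = m²·s⁻²·K⁻¹
  (b) [s⁻¹] · [m²] = m²·s⁻¹
  (c) W·s = J·s⁻¹·s = kg·m²·s⁻²
  (d) m²·s⁻²  ← same
Only (d) matches m²·s⁻².

(d)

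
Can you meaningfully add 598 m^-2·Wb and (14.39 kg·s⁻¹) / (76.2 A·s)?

In SI base units:
  598 m^-2·Wb:  Wb·m⁻² = V·s·m⁻² = kg·s⁻²·A⁻¹
  (14.39 kg·s⁻¹) / (76.2 A·s):  [kg·s⁻¹] / [s·A] = kg·s⁻²·A⁻¹
Both are kg·s⁻²·A⁻¹, so they have the same dimensions and can be added.

Yes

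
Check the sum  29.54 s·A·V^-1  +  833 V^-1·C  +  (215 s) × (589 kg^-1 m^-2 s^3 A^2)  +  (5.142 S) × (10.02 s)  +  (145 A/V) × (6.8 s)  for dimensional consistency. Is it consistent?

Yes

Expand each in SI base units:
  29.54 s·A·V^-1:  A·s·V⁻¹ = A·s·(J·C⁻¹)⁻¹ = kg⁻¹·m⁻²·s⁴·A²
  833 V^-1·C:  C·V⁻¹ = s·A·(J·C⁻¹)⁻¹ = kg⁻¹·m⁻²·s⁴·A²
  (215 s) × (589 kg^-1 m^-2 s^3 A^2):  [s] · [kg⁻¹·m⁻²·s³·A²] = kg⁻¹·m⁻²·s⁴·A²
  (5.142 S) × (10.02 s):  [kg⁻¹·m⁻²·s³·A²] · [s] = kg⁻¹·m⁻²·s⁴·A²
  (145 A/V) × (6.8 s):  [kg⁻¹·m⁻²·s³·A²] · [s] = kg⁻¹·m⁻²·s⁴·A²
Every term reduces to kg⁻¹·m⁻²·s⁴·A².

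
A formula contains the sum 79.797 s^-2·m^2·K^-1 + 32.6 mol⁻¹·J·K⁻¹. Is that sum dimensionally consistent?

No

Work out the base dimensions of each:
  79.797 s^-2·m^2·K^-1:  m²·s⁻²·K⁻¹
  32.6 mol⁻¹·J·K⁻¹:  J·mol⁻¹·K⁻¹ = N·m·mol⁻¹·K⁻¹ = kg·m²·s⁻²·K⁻¹·mol⁻¹
m²·s⁻²·K⁻¹ ≠ kg·m²·s⁻²·K⁻¹·mol⁻¹, so they cannot be added.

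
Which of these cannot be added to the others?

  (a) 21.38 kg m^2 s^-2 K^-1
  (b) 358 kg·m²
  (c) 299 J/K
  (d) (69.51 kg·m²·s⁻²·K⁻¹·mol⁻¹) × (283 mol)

(b)

Expand each in SI base units:
  (a) kg·m²·s⁻²·K⁻¹
  (b) kg·m²
  (c) J·K⁻¹ = N·m·K⁻¹ = kg·m²·s⁻²·K⁻¹
  (d) [kg·m²·s⁻²·K⁻¹·mol⁻¹] · [mol] = kg·m²·s⁻²·K⁻¹
All reduce to kg·m²·s⁻²·K⁻¹ except (b), which is kg·m².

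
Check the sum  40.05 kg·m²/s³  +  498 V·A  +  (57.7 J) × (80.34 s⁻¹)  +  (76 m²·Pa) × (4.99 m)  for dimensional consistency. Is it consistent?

In SI base units:
  40.05 kg·m²/s³:  kg·m²·s⁻³
  498 V·A:  V·A = J·C⁻¹·A = kg·m²·s⁻³
  (57.7 J) × (80.34 s⁻¹):  [kg·m²·s⁻²] · [s⁻¹] = kg·m²·s⁻³
  (76 m²·Pa) × (4.99 m):  [kg·m·s⁻²] · [m] = kg·m²·s⁻²
The terms do not share a single dimension (kg·m²·s⁻² vs kg·m²·s⁻³).

No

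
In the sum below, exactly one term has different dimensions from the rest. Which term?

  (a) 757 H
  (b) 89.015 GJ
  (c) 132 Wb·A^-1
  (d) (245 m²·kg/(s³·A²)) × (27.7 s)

Work out the base dimensions of each:
  (a) H = V·s·A⁻¹ = kg·m²·s⁻²·A⁻²
  (b) J = N·m = kg·m²·s⁻²
  (c) Wb·A⁻¹ = V·s·A⁻¹ = kg·m²·s⁻²·A⁻²
  (d) [kg·m²·s⁻³·A⁻²] · [s] = kg·m²·s⁻²·A⁻²
All reduce to kg·m²·s⁻²·A⁻² except (b), which is kg·m²·s⁻².

(b)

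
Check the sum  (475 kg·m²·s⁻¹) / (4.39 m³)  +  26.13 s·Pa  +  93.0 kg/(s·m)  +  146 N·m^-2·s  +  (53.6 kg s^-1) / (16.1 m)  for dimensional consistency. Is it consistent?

Yes

Reduce each to base SI dimensions:
  (475 kg·m²·s⁻¹) / (4.39 m³):  [kg·m²·s⁻¹] / [m³] = kg·m⁻¹·s⁻¹
  26.13 s·Pa:  Pa·s = N·m⁻²·s = kg·m⁻¹·s⁻¹
  93.0 kg/(s·m):  kg·m⁻¹·s⁻¹
  146 N·m^-2·s:  N·s·m⁻² = kg·m·s⁻²·s·m⁻² = kg·m⁻¹·s⁻¹
  (53.6 kg s^-1) / (16.1 m):  [kg·s⁻¹] / [m] = kg·m⁻¹·s⁻¹
Every term reduces to kg·m⁻¹·s⁻¹.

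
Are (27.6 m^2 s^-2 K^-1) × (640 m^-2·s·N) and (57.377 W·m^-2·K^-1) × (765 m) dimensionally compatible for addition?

Reduce each to base SI dimensions:
  (27.6 m^2 s^-2 K^-1) × (640 m^-2·s·N):  [m²·s⁻²·K⁻¹] · [kg·m⁻¹·s⁻¹] = kg·m·s⁻³·K⁻¹
  (57.377 W·m^-2·K^-1) × (765 m):  [kg·s⁻³·K⁻¹] · [m] = kg·m·s⁻³·K⁻¹
Both are kg·m·s⁻³·K⁻¹, so they have the same dimensions and can be added.

Yes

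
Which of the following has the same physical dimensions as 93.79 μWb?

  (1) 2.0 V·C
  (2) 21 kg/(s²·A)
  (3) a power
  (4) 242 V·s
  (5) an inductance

(4)

Reference: Wb = V·s = kg·m²·s⁻²·A⁻¹.
Each option:
  (1) C·V = s·A·J·C⁻¹ = kg·m²·s⁻²
  (2) kg·s⁻²·A⁻¹
  (3) [power] = kg·m²·s⁻³
  (4) V·s = J·C⁻¹·s = kg·m²·s⁻²·A⁻¹  ← same
  (5) [inductance] = kg·m²·s⁻²·A⁻²
Only (4) matches kg·m²·s⁻²·A⁻¹.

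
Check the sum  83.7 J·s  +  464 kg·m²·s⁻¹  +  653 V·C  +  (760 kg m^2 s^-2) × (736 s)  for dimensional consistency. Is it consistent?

No

Dimensions:
  83.7 J·s:  J·s = N·m·s = kg·m²·s⁻¹
  464 kg·m²·s⁻¹:  kg·m²·s⁻¹
  653 V·C:  C·V = s·A·J·C⁻¹ = kg·m²·s⁻²
  (760 kg m^2 s^-2) × (736 s):  [kg·m²·s⁻²] · [s] = kg·m²·s⁻¹
The terms do not share a single dimension (kg·m²·s⁻² vs kg·m²·s⁻¹).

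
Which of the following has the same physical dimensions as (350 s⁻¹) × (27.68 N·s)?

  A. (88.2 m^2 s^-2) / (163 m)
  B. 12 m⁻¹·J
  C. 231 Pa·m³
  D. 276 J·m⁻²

Reference: [s⁻¹] · [kg·m·s⁻¹] = kg·m·s⁻².
Each option:
  A. [m²·s⁻²] / [m] = m·s⁻²
  B. J·m⁻¹ = N·m·m⁻¹ = kg·m·s⁻²  ← same
  C. Pa·m³ = N·m⁻²·m³ = kg·m²·s⁻²
  D. J·m⁻² = N·m·m⁻² = kg·s⁻²
Only B. matches kg·m·s⁻².

B.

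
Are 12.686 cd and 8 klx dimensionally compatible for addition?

No

Work out the base dimensions of each:
  12.686 cd:  cd
  8 klx:  lx = lm·m⁻² = m⁻²·cd
cd ≠ m⁻²·cd, so they cannot be added.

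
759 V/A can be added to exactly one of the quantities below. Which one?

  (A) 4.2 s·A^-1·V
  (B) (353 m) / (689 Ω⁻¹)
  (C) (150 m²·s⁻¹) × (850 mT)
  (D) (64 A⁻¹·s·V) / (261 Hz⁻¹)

(D)

Reference: V·A⁻¹ = J·C⁻¹·A⁻¹ = kg·m²·s⁻³·A⁻².
Each option:
  (A) V·s·A⁻¹ = J·C⁻¹·s·A⁻¹ = kg·m²·s⁻²·A⁻²
  (B) [m] / [kg⁻¹·m⁻²·s³·A²] = kg·m³·s⁻³·A⁻²
  (C) [m²·s⁻¹] · [kg·s⁻²·A⁻¹] = kg·m²·s⁻³·A⁻¹
  (D) [kg·m²·s⁻²·A⁻²] / [s] = kg·m²·s⁻³·A⁻²  ← same
Only (D) matches kg·m²·s⁻³·A⁻².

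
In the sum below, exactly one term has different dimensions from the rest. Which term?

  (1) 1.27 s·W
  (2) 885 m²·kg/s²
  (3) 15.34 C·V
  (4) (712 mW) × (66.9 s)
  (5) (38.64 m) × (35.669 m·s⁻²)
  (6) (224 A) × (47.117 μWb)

(5)

In SI base units:
  (1) W·s = J·s⁻¹·s = kg·m²·s⁻²
  (2) kg·m²·s⁻²
  (3) C·V = s·A·J·C⁻¹ = kg·m²·s⁻²
  (4) [kg·m²·s⁻³] · [s] = kg·m²·s⁻²
  (5) [m] · [m·s⁻²] = m²·s⁻²
  (6) [A] · [kg·m²·s⁻²·A⁻¹] = kg·m²·s⁻²
All reduce to kg·m²·s⁻² except (5), which is m²·s⁻².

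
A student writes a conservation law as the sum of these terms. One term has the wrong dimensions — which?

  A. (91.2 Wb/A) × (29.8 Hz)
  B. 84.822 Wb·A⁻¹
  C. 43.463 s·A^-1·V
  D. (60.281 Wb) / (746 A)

Expand each in SI base units:
  A. [kg·m²·s⁻²·A⁻²] · [s⁻¹] = kg·m²·s⁻³·A⁻²
  B. Wb·A⁻¹ = V·s·A⁻¹ = kg·m²·s⁻²·A⁻²
  C. V·s·A⁻¹ = J·C⁻¹·s·A⁻¹ = kg·m²·s⁻²·A⁻²
  D. [kg·m²·s⁻²·A⁻¹] / [A] = kg·m²·s⁻²·A⁻²
All reduce to kg·m²·s⁻²·A⁻² except A., which is kg·m²·s⁻³·A⁻².

A.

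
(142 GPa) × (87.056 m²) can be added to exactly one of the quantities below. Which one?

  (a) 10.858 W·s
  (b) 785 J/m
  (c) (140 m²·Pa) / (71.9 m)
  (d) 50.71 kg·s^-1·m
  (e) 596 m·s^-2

Reference: [kg·m⁻¹·s⁻²] · [m²] = kg·m·s⁻².
Each option:
  (a) W·s = J·s⁻¹·s = kg·m²·s⁻²
  (b) J·m⁻¹ = N·m·m⁻¹ = kg·m·s⁻²  ← same
  (c) [kg·m·s⁻²] / [m] = kg·s⁻²
  (d) kg·m·s⁻¹
  (e) m·s⁻²
Only (b) matches kg·m·s⁻².

(b)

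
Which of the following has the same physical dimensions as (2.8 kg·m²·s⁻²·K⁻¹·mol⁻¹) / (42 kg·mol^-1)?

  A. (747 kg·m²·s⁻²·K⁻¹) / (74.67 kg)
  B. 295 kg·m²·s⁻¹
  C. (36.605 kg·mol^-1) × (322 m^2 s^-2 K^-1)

Reference: [kg·m²·s⁻²·K⁻¹·mol⁻¹] / [kg·mol⁻¹] = m²·s⁻²·K⁻¹.
Each option:
  A. [kg·m²·s⁻²·K⁻¹] / [kg] = m²·s⁻²·K⁻¹  ← same
  B. kg·m²·s⁻¹
  C. [kg·mol⁻¹] · [m²·s⁻²·K⁻¹] = kg·m²·s⁻²·K⁻¹·mol⁻¹
Only A. matches m²·s⁻²·K⁻¹.

A.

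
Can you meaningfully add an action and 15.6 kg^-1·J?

Reduce each to base SI dimensions:
  an action:  [action] = kg·m²·s⁻¹
  15.6 kg^-1·J:  J·kg⁻¹ = N·m·kg⁻¹ = m²·s⁻²
kg·m²·s⁻¹ ≠ m²·s⁻², so they cannot be added.

No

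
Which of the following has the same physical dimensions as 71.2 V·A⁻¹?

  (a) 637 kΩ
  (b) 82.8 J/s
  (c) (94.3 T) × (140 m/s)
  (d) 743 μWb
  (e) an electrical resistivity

Reference: V·A⁻¹ = J·C⁻¹·A⁻¹ = kg·m²·s⁻³·A⁻².
Each option:
  (a) Ω = V·A⁻¹ = kg·m²·s⁻³·A⁻²  ← same
  (b) J·s⁻¹ = N·m·s⁻¹ = kg·m²·s⁻³
  (c) [kg·s⁻²·A⁻¹] · [m·s⁻¹] = kg·m·s⁻³·A⁻¹
  (d) Wb = V·s = kg·m²·s⁻²·A⁻¹
  (e) [electrical resistivity] = kg·m³·s⁻³·A⁻²
Only (a) matches kg·m²·s⁻³·A⁻².

(a)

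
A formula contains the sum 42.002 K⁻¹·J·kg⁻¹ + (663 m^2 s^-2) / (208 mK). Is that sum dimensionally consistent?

Yes

Expand each in SI base units:
  42.002 K⁻¹·J·kg⁻¹:  J·kg⁻¹·K⁻¹ = N·m·kg⁻¹·K⁻¹ = m²·s⁻²·K⁻¹
  (663 m^2 s^-2) / (208 mK):  [m²·s⁻²] / [K] = m²·s⁻²·K⁻¹
Both are m²·s⁻²·K⁻¹, so they have the same dimensions and can be added.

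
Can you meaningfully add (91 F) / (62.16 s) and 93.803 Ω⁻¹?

Dimensions:
  (91 F) / (62.16 s):  [kg⁻¹·m⁻²·s⁴·A²] / [s] = kg⁻¹·m⁻²·s³·A²
  93.803 Ω⁻¹:  Ω⁻¹ = (V·A⁻¹)⁻¹ = kg⁻¹·m⁻²·s³·A²
Both are kg⁻¹·m⁻²·s³·A², so they have the same dimensions and can be added.

Yes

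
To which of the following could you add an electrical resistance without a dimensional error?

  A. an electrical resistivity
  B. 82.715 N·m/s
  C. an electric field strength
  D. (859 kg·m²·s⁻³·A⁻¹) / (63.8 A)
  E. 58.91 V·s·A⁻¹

Reference: [electrical resistance] = kg·m²·s⁻³·A⁻².
Each option:
  A. [electrical resistivity] = kg·m³·s⁻³·A⁻²
  B. N·m·s⁻¹ = kg·m·s⁻²·m·s⁻¹ = kg·m²·s⁻³
  C. [electric field strength] = kg·m·s⁻³·A⁻¹
  D. [kg·m²·s⁻³·A⁻¹] / [A] = kg·m²·s⁻³·A⁻²  ← same
  E. V·s·A⁻¹ = J·C⁻¹·s·A⁻¹ = kg·m²·s⁻²·A⁻²
Only D. matches kg·m²·s⁻³·A⁻².

D.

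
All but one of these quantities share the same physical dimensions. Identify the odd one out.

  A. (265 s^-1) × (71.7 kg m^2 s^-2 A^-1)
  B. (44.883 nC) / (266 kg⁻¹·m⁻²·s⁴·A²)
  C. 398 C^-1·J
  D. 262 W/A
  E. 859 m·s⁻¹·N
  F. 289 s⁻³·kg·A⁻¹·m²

Reduce each to base SI dimensions:
  A. [s⁻¹] · [kg·m²·s⁻²·A⁻¹] = kg·m²·s⁻³·A⁻¹
  B. [s·A] / [kg⁻¹·m⁻²·s⁴·A²] = kg·m²·s⁻³·A⁻¹
  C. J·C⁻¹ = N·m·(s·A)⁻¹ = kg·m²·s⁻³·A⁻¹
  D. W·A⁻¹ = J·s⁻¹·A⁻¹ = kg·m²·s⁻³·A⁻¹
  E. N·m·s⁻¹ = kg·m·s⁻²·m·s⁻¹ = kg·m²·s⁻³
  F. kg·m²·s⁻³·A⁻¹
All reduce to kg·m²·s⁻³·A⁻¹ except E., which is kg·m²·s⁻³.

E.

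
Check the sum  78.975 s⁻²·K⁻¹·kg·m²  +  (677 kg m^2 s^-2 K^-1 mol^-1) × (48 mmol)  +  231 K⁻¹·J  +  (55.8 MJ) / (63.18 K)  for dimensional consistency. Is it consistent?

Expand each in SI base units:
  78.975 s⁻²·K⁻¹·kg·m²:  kg·m²·s⁻²·K⁻¹
  (677 kg m^2 s^-2 K^-1 mol^-1) × (48 mmol):  [kg·m²·s⁻²·K⁻¹·mol⁻¹] · [mol] = kg·m²·s⁻²·K⁻¹
  231 K⁻¹·J:  J·K⁻¹ = N·m·K⁻¹ = kg·m²·s⁻²·K⁻¹
  (55.8 MJ) / (63.18 K):  [kg·m²·s⁻²] / [K] = kg·m²·s⁻²·K⁻¹
Every term reduces to kg·m²·s⁻²·K⁻¹.

Yes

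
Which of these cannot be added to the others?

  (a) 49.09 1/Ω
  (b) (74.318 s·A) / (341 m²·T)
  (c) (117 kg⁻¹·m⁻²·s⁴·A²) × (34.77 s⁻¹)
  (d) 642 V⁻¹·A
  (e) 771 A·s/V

(e)

Reduce each to base SI dimensions:
  (a) Ω⁻¹ = (V·A⁻¹)⁻¹ = kg⁻¹·m⁻²·s³·A²
  (b) [s·A] / [kg·m²·s⁻²·A⁻¹] = kg⁻¹·m⁻²·s³·A²
  (c) [kg⁻¹·m⁻²·s⁴·A²] · [s⁻¹] = kg⁻¹·m⁻²·s³·A²
  (d) A·V⁻¹ = A·(J·C⁻¹)⁻¹ = kg⁻¹·m⁻²·s³·A²
  (e) A·s·V⁻¹ = A·s·(J·C⁻¹)⁻¹ = kg⁻¹·m⁻²·s⁴·A²
All reduce to kg⁻¹·m⁻²·s³·A² except (e), which is kg⁻¹·m⁻²·s⁴·A².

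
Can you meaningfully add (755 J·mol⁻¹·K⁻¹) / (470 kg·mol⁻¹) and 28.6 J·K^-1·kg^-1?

Yes

Reduce each to base SI dimensions:
  (755 J·mol⁻¹·K⁻¹) / (470 kg·mol⁻¹):  [kg·m²·s⁻²·K⁻¹·mol⁻¹] / [kg·mol⁻¹] = m²·s⁻²·K⁻¹
  28.6 J·K^-1·kg^-1:  J·kg⁻¹·K⁻¹ = N·m·kg⁻¹·K⁻¹ = m²·s⁻²·K⁻¹
Both are m²·s⁻²·K⁻¹, so they have the same dimensions and can be added.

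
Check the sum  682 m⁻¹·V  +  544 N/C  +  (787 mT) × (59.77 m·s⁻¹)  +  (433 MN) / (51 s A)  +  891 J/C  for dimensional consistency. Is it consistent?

Dimensions:
  682 m⁻¹·V:  V·m⁻¹ = J·C⁻¹·m⁻¹ = kg·m·s⁻³·A⁻¹
  544 N/C:  N·C⁻¹ = kg·m·s⁻²·(s·A)⁻¹ = kg·m·s⁻³·A⁻¹
  (787 mT) × (59.77 m·s⁻¹):  [kg·s⁻²·A⁻¹] · [m·s⁻¹] = kg·m·s⁻³·A⁻¹
  (433 MN) / (51 s A):  [kg·m·s⁻²] / [s·A] = kg·m·s⁻³·A⁻¹
  891 J/C:  J·C⁻¹ = N·m·(s·A)⁻¹ = kg·m²·s⁻³·A⁻¹
The terms do not share a single dimension (kg·m²·s⁻³·A⁻¹ vs kg·m·s⁻³·A⁻¹).

No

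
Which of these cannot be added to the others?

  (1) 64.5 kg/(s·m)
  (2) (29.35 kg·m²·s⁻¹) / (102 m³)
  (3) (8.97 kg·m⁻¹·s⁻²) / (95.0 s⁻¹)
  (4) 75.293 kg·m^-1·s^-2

(4)

Expand each in SI base units:
  (1) kg·m⁻¹·s⁻¹
  (2) [kg·m²·s⁻¹] / [m³] = kg·m⁻¹·s⁻¹
  (3) [kg·m⁻¹·s⁻²] / [s⁻¹] = kg·m⁻¹·s⁻¹
  (4) kg·m⁻¹·s⁻²
All reduce to kg·m⁻¹·s⁻¹ except (4), which is kg·m⁻¹·s⁻².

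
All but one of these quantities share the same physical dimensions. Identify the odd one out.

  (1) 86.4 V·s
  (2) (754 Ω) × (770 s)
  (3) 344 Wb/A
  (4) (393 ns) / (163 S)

Work out the base dimensions of each:
  (1) V·s = J·C⁻¹·s = kg·m²·s⁻²·A⁻¹
  (2) [kg·m²·s⁻³·A⁻²] · [s] = kg·m²·s⁻²·A⁻²
  (3) Wb·A⁻¹ = V·s·A⁻¹ = kg·m²·s⁻²·A⁻²
  (4) [s] / [kg⁻¹·m⁻²·s³·A²] = kg·m²·s⁻²·A⁻²
All reduce to kg·m²·s⁻²·A⁻² except (1), which is kg·m²·s⁻²·A⁻¹.

(1)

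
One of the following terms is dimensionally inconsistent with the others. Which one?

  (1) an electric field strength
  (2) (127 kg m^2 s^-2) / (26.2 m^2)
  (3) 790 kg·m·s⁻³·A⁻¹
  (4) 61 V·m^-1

In SI base units:
  (1) [electric field strength] = kg·m·s⁻³·A⁻¹
  (2) [kg·m²·s⁻²] / [m²] = kg·s⁻²
  (3) kg·m·s⁻³·A⁻¹
  (4) V·m⁻¹ = J·C⁻¹·m⁻¹ = kg·m·s⁻³·A⁻¹
All reduce to kg·m·s⁻³·A⁻¹ except (2), which is kg·s⁻².

(2)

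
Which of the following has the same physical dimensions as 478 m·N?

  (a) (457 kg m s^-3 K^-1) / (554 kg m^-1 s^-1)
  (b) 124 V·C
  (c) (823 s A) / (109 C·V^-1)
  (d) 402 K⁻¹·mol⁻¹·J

(b)

Reference: N·m = kg·m·s⁻²·m = kg·m²·s⁻².
Each option:
  (a) [kg·m·s⁻³·K⁻¹] / [kg·m⁻¹·s⁻¹] = m²·s⁻²·K⁻¹
  (b) C·V = s·A·J·C⁻¹ = kg·m²·s⁻²  ← same
  (c) [s·A] / [kg⁻¹·m⁻²·s⁴·A²] = kg·m²·s⁻³·A⁻¹
  (d) J·mol⁻¹·K⁻¹ = N·m·mol⁻¹·K⁻¹ = kg·m²·s⁻²·K⁻¹·mol⁻¹
Only (b) matches kg·m²·s⁻².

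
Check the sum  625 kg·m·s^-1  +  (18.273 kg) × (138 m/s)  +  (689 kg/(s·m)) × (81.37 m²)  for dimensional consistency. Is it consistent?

Expand each in SI base units:
  625 kg·m·s^-1:  kg·m·s⁻¹
  (18.273 kg) × (138 m/s):  [kg] · [m·s⁻¹] = kg·m·s⁻¹
  (689 kg/(s·m)) × (81.37 m²):  [kg·m⁻¹·s⁻¹] · [m²] = kg·m·s⁻¹
Every term reduces to kg·m·s⁻¹.

Yes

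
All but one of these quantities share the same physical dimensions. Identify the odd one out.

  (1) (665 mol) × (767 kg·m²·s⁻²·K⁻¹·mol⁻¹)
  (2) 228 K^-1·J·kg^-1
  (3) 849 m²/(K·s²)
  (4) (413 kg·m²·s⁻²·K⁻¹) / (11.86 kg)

(1)

Reduce each to base SI dimensions:
  (1) [mol] · [kg·m²·s⁻²·K⁻¹·mol⁻¹] = kg·m²·s⁻²·K⁻¹
  (2) J·kg⁻¹·K⁻¹ = N·m·kg⁻¹·K⁻¹ = m²·s⁻²·K⁻¹
  (3) m²·s⁻²·K⁻¹
  (4) [kg·m²·s⁻²·K⁻¹] / [kg] = m²·s⁻²·K⁻¹
All reduce to m²·s⁻²·K⁻¹ except (1), which is kg·m²·s⁻²·K⁻¹.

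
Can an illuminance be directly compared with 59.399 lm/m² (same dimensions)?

Work out the base dimensions of each:
  an illuminance:  [illuminance] = m⁻²·cd
  59.399 lm/m²:  lm·m⁻² = cd·m⁻² = m⁻²·cd
Both are m⁻²·cd, so they have the same dimensions and can be added.

Yes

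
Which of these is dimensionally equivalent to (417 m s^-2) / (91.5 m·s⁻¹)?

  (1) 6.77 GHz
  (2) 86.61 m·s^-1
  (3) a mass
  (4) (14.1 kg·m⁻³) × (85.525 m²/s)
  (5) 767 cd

Reference: [m·s⁻²] / [m·s⁻¹] = s⁻¹.
Each option:
  (1) Hz = s⁻¹  ← same
  (2) m·s⁻¹
  (3) [mass] = kg
  (4) [kg·m⁻³] · [m²·s⁻¹] = kg·m⁻¹·s⁻¹
  (5) cd
Only (1) matches s⁻¹.

(1)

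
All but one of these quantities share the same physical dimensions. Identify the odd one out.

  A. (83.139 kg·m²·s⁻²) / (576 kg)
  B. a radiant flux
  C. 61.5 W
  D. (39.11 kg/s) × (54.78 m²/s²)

Expand each in SI base units:
  A. [kg·m²·s⁻²] / [kg] = m²·s⁻²
  B. [radiant flux] = kg·m²·s⁻³
  C. W = J·s⁻¹ = kg·m²·s⁻³
  D. [kg·s⁻¹] · [m²·s⁻²] = kg·m²·s⁻³
All reduce to kg·m²·s⁻³ except A., which is m²·s⁻².

A.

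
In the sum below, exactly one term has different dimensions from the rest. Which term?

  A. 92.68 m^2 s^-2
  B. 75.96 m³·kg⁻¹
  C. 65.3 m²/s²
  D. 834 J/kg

Dimensions:
  A. m²·s⁻²
  B. m³·kg⁻¹ = kg⁻¹·m³
  C. m²·s⁻²
  D. J·kg⁻¹ = N·m·kg⁻¹ = m²·s⁻²
All reduce to m²·s⁻² except B., which is kg⁻¹·m³.

B.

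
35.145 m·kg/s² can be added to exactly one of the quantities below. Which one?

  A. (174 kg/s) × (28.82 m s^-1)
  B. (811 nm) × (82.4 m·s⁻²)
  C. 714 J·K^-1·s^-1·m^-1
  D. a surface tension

Reference: kg·m·s⁻².
Each option:
  A. [kg·s⁻¹] · [m·s⁻¹] = kg·m·s⁻²  ← same
  B. [m] · [m·s⁻²] = m²·s⁻²
  C. J·s⁻¹·m⁻¹·K⁻¹ = N·m·s⁻¹·m⁻¹·K⁻¹ = kg·m·s⁻³·K⁻¹
  D. [surface tension] = kg·s⁻²
Only A. matches kg·m·s⁻².

A.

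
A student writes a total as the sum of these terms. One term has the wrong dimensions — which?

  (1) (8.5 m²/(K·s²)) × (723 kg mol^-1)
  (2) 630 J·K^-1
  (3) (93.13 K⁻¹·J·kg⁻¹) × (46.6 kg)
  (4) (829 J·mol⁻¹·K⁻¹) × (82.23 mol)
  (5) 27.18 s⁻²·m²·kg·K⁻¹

Work out the base dimensions of each:
  (1) [m²·s⁻²·K⁻¹] · [kg·mol⁻¹] = kg·m²·s⁻²·K⁻¹·mol⁻¹
  (2) J·K⁻¹ = N·m·K⁻¹ = kg·m²·s⁻²·K⁻¹
  (3) [m²·s⁻²·K⁻¹] · [kg] = kg·m²·s⁻²·K⁻¹
  (4) [kg·m²·s⁻²·K⁻¹·mol⁻¹] · [mol] = kg·m²·s⁻²·K⁻¹
  (5) kg·m²·s⁻²·K⁻¹
All reduce to kg·m²·s⁻²·K⁻¹ except (1), which is kg·m²·s⁻²·K⁻¹·mol⁻¹.

(1)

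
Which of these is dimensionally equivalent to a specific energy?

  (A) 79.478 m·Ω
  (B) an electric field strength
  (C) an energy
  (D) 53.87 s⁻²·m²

Reference: [specific energy] = m²·s⁻².
Each option:
  (A) Ω·m = V·A⁻¹·m = kg·m³·s⁻³·A⁻²
  (B) [electric field strength] = kg·m·s⁻³·A⁻¹
  (C) [energy] = kg·m²·s⁻²
  (D) m²·s⁻²  ← same
Only (D) matches m²·s⁻².

(D)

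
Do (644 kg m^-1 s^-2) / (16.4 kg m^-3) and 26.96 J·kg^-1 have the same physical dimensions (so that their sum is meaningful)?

Yes

In SI base units:
  (644 kg m^-1 s^-2) / (16.4 kg m^-3):  [kg·m⁻¹·s⁻²] / [kg·m⁻³] = m²·s⁻²
  26.96 J·kg^-1:  J·kg⁻¹ = N·m·kg⁻¹ = m²·s⁻²
Both are m²·s⁻², so they have the same dimensions and can be added.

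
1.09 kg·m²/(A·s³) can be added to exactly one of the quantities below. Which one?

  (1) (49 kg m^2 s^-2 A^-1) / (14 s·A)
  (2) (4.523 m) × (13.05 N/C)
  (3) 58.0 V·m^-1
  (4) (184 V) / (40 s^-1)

Reference: kg·m²·s⁻³·A⁻¹.
Each option:
  (1) [kg·m²·s⁻²·A⁻¹] / [s·A] = kg·m²·s⁻³·A⁻²
  (2) [m] · [kg·m·s⁻³·A⁻¹] = kg·m²·s⁻³·A⁻¹  ← same
  (3) V·m⁻¹ = J·C⁻¹·m⁻¹ = kg·m·s⁻³·A⁻¹
  (4) [kg·m²·s⁻³·A⁻¹] / [s⁻¹] = kg·m²·s⁻²·A⁻¹
Only (2) matches kg·m²·s⁻³·A⁻¹.

(2)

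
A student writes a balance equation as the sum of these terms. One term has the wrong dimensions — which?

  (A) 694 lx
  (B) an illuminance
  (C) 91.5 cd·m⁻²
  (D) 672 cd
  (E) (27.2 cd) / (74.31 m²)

(D)

In SI base units:
  (A) lx = lm·m⁻² = m⁻²·cd
  (B) [illuminance] = m⁻²·cd
  (C) cd·m⁻² = m⁻²·cd
  (D) cd
  (E) [cd] / [m²] = m⁻²·cd
All reduce to m⁻²·cd except (D), which is cd.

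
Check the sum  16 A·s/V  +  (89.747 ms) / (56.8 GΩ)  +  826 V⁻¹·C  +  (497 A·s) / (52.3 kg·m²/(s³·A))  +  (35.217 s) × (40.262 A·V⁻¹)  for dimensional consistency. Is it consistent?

Yes

In SI base units:
  16 A·s/V:  A·s·V⁻¹ = A·s·(J·C⁻¹)⁻¹ = kg⁻¹·m⁻²·s⁴·A²
  (89.747 ms) / (56.8 GΩ):  [s] / [kg·m²·s⁻³·A⁻²] = kg⁻¹·m⁻²·s⁴·A²
  826 V⁻¹·C:  C·V⁻¹ = s·A·(J·C⁻¹)⁻¹ = kg⁻¹·m⁻²·s⁴·A²
  (497 A·s) / (52.3 kg·m²/(s³·A)):  [s·A] / [kg·m²·s⁻³·A⁻¹] = kg⁻¹·m⁻²·s⁴·A²
  (35.217 s) × (40.262 A·V⁻¹):  [s] · [kg⁻¹·m⁻²·s³·A²] = kg⁻¹·m⁻²·s⁴·A²
Every term reduces to kg⁻¹·m⁻²·s⁴·A².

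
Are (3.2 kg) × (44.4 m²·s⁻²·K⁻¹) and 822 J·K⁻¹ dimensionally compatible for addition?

Yes

Dimensions:
  (3.2 kg) × (44.4 m²·s⁻²·K⁻¹):  [kg] · [m²·s⁻²·K⁻¹] = kg·m²·s⁻²·K⁻¹
  822 J·K⁻¹:  J·K⁻¹ = N·m·K⁻¹ = kg·m²·s⁻²·K⁻¹
Both are kg·m²·s⁻²·K⁻¹, so they have the same dimensions and can be added.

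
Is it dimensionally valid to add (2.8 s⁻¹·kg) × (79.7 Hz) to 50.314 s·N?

Dimensions:
  (2.8 s⁻¹·kg) × (79.7 Hz):  [kg·s⁻¹] · [s⁻¹] = kg·s⁻²
  50.314 s·N:  N·s = kg·m·s⁻²·s = kg·m·s⁻¹
kg·s⁻² ≠ kg·m·s⁻¹, so they cannot be added.

No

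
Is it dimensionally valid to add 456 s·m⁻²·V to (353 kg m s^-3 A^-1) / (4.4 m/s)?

Expand each in SI base units:
  456 s·m⁻²·V:  V·s·m⁻² = J·C⁻¹·s·m⁻² = kg·s⁻²·A⁻¹
  (353 kg m s^-3 A^-1) / (4.4 m/s):  [kg·m·s⁻³·A⁻¹] / [m·s⁻¹] = kg·s⁻²·A⁻¹
Both are kg·s⁻²·A⁻¹, so they have the same dimensions and can be added.

Yes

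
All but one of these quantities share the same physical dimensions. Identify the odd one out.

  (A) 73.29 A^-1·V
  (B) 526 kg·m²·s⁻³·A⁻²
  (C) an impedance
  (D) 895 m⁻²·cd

(D)

In SI base units:
  (A) V·A⁻¹ = J·C⁻¹·A⁻¹ = kg·m²·s⁻³·A⁻²
  (B) kg·m²·s⁻³·A⁻²
  (C) [impedance] = kg·m²·s⁻³·A⁻²
  (D) m⁻²·cd
All reduce to kg·m²·s⁻³·A⁻² except (D), which is m⁻²·cd.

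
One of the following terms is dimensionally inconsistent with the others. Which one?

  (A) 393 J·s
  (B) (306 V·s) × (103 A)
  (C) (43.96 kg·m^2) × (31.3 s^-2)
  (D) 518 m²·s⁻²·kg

Expand each in SI base units:
  (A) J·s = N·m·s = kg·m²·s⁻¹
  (B) [kg·m²·s⁻²·A⁻¹] · [A] = kg·m²·s⁻²
  (C) [kg·m²] · [s⁻²] = kg·m²·s⁻²
  (D) kg·m²·s⁻²
All reduce to kg·m²·s⁻² except (A), which is kg·m²·s⁻¹.

(A)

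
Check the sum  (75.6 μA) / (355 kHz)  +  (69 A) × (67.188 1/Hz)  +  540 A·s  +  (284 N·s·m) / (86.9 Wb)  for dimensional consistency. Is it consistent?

Yes

Expand each in SI base units:
  (75.6 μA) / (355 kHz):  [A] / [s⁻¹] = s·A
  (69 A) × (67.188 1/Hz):  [A] · [s] = s·A
  540 A·s:  A·s = s·A
  (284 N·s·m) / (86.9 Wb):  [kg·m²·s⁻¹] / [kg·m²·s⁻²·A⁻¹] = s·A
Every term reduces to s·A.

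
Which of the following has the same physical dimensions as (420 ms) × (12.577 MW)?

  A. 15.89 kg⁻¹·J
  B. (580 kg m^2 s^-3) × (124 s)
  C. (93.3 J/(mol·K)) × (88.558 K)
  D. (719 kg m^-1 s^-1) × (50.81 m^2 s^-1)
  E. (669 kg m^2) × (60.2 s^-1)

B.

Reference: [s] · [kg·m²·s⁻³] = kg·m²·s⁻².
Each option:
  A. J·kg⁻¹ = N·m·kg⁻¹ = m²·s⁻²
  B. [kg·m²·s⁻³] · [s] = kg·m²·s⁻²  ← same
  C. [kg·m²·s⁻²·K⁻¹·mol⁻¹] · [K] = kg·m²·s⁻²·mol⁻¹
  D. [kg·m⁻¹·s⁻¹] · [m²·s⁻¹] = kg·m·s⁻²
  E. [kg·m²] · [s⁻¹] = kg·m²·s⁻¹
Only B. matches kg·m²·s⁻².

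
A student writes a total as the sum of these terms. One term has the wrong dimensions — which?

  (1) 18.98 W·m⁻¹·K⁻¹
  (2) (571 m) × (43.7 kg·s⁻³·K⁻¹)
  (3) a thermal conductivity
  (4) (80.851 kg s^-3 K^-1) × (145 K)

(4)

Reduce each to base SI dimensions:
  (1) W·m⁻¹·K⁻¹ = J·s⁻¹·m⁻¹·K⁻¹ = kg·m·s⁻³·K⁻¹
  (2) [m] · [kg·s⁻³·K⁻¹] = kg·m·s⁻³·K⁻¹
  (3) [thermal conductivity] = kg·m·s⁻³·K⁻¹
  (4) [kg·s⁻³·K⁻¹] · [K] = kg·s⁻³
All reduce to kg·m·s⁻³·K⁻¹ except (4), which is kg·s⁻³.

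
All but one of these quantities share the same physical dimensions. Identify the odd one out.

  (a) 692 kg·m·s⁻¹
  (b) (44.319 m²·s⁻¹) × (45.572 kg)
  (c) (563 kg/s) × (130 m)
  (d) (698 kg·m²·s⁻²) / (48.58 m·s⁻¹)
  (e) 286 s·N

In SI base units:
  (a) kg·m·s⁻¹
  (b) [m²·s⁻¹] · [kg] = kg·m²·s⁻¹
  (c) [kg·s⁻¹] · [m] = kg·m·s⁻¹
  (d) [kg·m²·s⁻²] / [m·s⁻¹] = kg·m·s⁻¹
  (e) N·s = kg·m·s⁻²·s = kg·m·s⁻¹
All reduce to kg·m·s⁻¹ except (b), which is kg·m²·s⁻¹.

(b)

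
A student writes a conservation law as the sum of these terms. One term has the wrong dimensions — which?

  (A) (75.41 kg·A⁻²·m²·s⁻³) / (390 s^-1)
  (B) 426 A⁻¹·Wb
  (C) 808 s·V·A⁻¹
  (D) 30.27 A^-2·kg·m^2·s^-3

(D)

Expand each in SI base units:
  (A) [kg·m²·s⁻³·A⁻²] / [s⁻¹] = kg·m²·s⁻²·A⁻²
  (B) Wb·A⁻¹ = V·s·A⁻¹ = kg·m²·s⁻²·A⁻²
  (C) V·s·A⁻¹ = J·C⁻¹·s·A⁻¹ = kg·m²·s⁻²·A⁻²
  (D) kg·m²·s⁻³·A⁻²
All reduce to kg·m²·s⁻²·A⁻² except (D), which is kg·m²·s⁻³·A⁻².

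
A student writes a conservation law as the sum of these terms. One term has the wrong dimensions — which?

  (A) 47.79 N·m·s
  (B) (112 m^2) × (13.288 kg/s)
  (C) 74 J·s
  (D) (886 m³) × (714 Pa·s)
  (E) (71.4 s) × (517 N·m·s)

Expand each in SI base units:
  (A) N·m·s = kg·m·s⁻²·m·s = kg·m²·s⁻¹
  (B) [m²] · [kg·s⁻¹] = kg·m²·s⁻¹
  (C) J·s = N·m·s = kg·m²·s⁻¹
  (D) [m³] · [kg·m⁻¹·s⁻¹] = kg·m²·s⁻¹
  (E) [s] · [kg·m²·s⁻¹] = kg·m²
All reduce to kg·m²·s⁻¹ except (E), which is kg·m².

(E)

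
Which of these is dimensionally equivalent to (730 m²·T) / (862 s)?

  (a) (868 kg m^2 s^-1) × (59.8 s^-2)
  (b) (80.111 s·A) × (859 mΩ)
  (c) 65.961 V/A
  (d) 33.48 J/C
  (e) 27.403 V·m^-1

Reference: [kg·m²·s⁻²·A⁻¹] / [s] = kg·m²·s⁻³·A⁻¹.
Each option:
  (a) [kg·m²·s⁻¹] · [s⁻²] = kg·m²·s⁻³
  (b) [s·A] · [kg·m²·s⁻³·A⁻²] = kg·m²·s⁻²·A⁻¹
  (c) V·A⁻¹ = J·C⁻¹·A⁻¹ = kg·m²·s⁻³·A⁻²
  (d) J·C⁻¹ = N·m·(s·A)⁻¹ = kg·m²·s⁻³·A⁻¹  ← same
  (e) V·m⁻¹ = J·C⁻¹·m⁻¹ = kg·m·s⁻³·A⁻¹
Only (d) matches kg·m²·s⁻³·A⁻¹.

(d)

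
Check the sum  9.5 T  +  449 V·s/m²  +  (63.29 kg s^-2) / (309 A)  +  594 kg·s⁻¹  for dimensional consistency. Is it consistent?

No

In SI base units:
  9.5 T:  T = Wb·m⁻² = kg·s⁻²·A⁻¹
  449 V·s/m²:  V·s·m⁻² = J·C⁻¹·s·m⁻² = kg·s⁻²·A⁻¹
  (63.29 kg s^-2) / (309 A):  [kg·s⁻²] / [A] = kg·s⁻²·A⁻¹
  594 kg·s⁻¹:  kg·s⁻¹
The terms do not share a single dimension (kg·s⁻²·A⁻¹ vs kg·s⁻¹).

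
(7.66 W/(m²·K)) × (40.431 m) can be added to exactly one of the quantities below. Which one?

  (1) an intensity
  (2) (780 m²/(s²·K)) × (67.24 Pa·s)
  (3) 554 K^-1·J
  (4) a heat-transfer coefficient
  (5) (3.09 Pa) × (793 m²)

(2)

Reference: [kg·s⁻³·K⁻¹] · [m] = kg·m·s⁻³·K⁻¹.
Each option:
  (1) [intensity] = kg·s⁻³
  (2) [m²·s⁻²·K⁻¹] · [kg·m⁻¹·s⁻¹] = kg·m·s⁻³·K⁻¹  ← same
  (3) J·K⁻¹ = N·m·K⁻¹ = kg·m²·s⁻²·K⁻¹
  (4) [heat-transfer coefficient] = kg·s⁻³·K⁻¹
  (5) [kg·m⁻¹·s⁻²] · [m²] = kg·m·s⁻²
Only (2) matches kg·m·s⁻³·K⁻¹.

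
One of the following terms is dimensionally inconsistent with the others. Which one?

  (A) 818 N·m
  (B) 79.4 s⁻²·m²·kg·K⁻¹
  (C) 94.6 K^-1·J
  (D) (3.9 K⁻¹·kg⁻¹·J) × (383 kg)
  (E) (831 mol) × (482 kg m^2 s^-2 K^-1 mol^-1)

(A)

Work out the base dimensions of each:
  (A) N·m = kg·m·s⁻²·m = kg·m²·s⁻²
  (B) kg·m²·s⁻²·K⁻¹
  (C) J·K⁻¹ = N·m·K⁻¹ = kg·m²·s⁻²·K⁻¹
  (D) [m²·s⁻²·K⁻¹] · [kg] = kg·m²·s⁻²·K⁻¹
  (E) [mol] · [kg·m²·s⁻²·K⁻¹·mol⁻¹] = kg·m²·s⁻²·K⁻¹
All reduce to kg·m²·s⁻²·K⁻¹ except (A), which is kg·m²·s⁻².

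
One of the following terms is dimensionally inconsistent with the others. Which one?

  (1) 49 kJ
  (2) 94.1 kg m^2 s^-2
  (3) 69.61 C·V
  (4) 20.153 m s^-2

Dimensions:
  (1) J = N·m = kg·m²·s⁻²
  (2) kg·m²·s⁻²
  (3) C·V = s·A·J·C⁻¹ = kg·m²·s⁻²
  (4) m·s⁻²
All reduce to kg·m²·s⁻² except (4), which is m·s⁻².

(4)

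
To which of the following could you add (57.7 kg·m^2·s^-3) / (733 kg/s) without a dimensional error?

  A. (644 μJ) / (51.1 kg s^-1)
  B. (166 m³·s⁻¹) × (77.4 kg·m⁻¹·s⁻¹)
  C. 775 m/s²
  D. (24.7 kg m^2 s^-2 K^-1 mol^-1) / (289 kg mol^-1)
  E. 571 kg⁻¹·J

E.

Reference: [kg·m²·s⁻³] / [kg·s⁻¹] = m²·s⁻².
Each option:
  A. [kg·m²·s⁻²] / [kg·s⁻¹] = m²·s⁻¹
  B. [m³·s⁻¹] · [kg·m⁻¹·s⁻¹] = kg·m²·s⁻²
  C. m·s⁻²
  D. [kg·m²·s⁻²·K⁻¹·mol⁻¹] / [kg·mol⁻¹] = m²·s⁻²·K⁻¹
  E. J·kg⁻¹ = N·m·kg⁻¹ = m²·s⁻²  ← same
Only E. matches m²·s⁻².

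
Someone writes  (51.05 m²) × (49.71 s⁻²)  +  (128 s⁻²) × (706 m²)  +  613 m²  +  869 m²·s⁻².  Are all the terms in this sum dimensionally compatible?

No

Reduce each to base SI dimensions:
  (51.05 m²) × (49.71 s⁻²):  [m²] · [s⁻²] = m²·s⁻²
  (128 s⁻²) × (706 m²):  [s⁻²] · [m²] = m²·s⁻²
  613 m²:  m²
  869 m²·s⁻²:  m²·s⁻²
The terms do not share a single dimension (m² vs m²·s⁻²).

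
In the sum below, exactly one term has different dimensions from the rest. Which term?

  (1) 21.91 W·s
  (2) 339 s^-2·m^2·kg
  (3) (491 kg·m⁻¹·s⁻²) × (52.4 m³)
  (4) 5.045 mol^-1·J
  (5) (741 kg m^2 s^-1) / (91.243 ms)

(4)

Work out the base dimensions of each:
  (1) W·s = J·s⁻¹·s = kg·m²·s⁻²
  (2) kg·m²·s⁻²
  (3) [kg·m⁻¹·s⁻²] · [m³] = kg·m²·s⁻²
  (4) J·mol⁻¹ = N·m·mol⁻¹ = kg·m²·s⁻²·mol⁻¹
  (5) [kg·m²·s⁻¹] / [s] = kg·m²·s⁻²
All reduce to kg·m²·s⁻² except (4), which is kg·m²·s⁻²·mol⁻¹.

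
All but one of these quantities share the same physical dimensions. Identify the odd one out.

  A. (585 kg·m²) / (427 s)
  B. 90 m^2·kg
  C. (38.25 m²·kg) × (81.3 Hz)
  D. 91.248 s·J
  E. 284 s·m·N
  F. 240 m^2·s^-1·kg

In SI base units:
  A. [kg·m²] / [s] = kg·m²·s⁻¹
  B. kg·m²
  C. [kg·m²] · [s⁻¹] = kg·m²·s⁻¹
  D. J·s = N·m·s = kg·m²·s⁻¹
  E. N·m·s = kg·m·s⁻²·m·s = kg·m²·s⁻¹
  F. kg·m²·s⁻¹
All reduce to kg·m²·s⁻¹ except B., which is kg·m².

B.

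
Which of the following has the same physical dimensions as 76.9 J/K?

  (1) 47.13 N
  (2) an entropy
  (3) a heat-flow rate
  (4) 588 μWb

Reference: J·K⁻¹ = N·m·K⁻¹ = kg·m²·s⁻²·K⁻¹.
Each option:
  (1) N = kg·m·s⁻²
  (2) [entropy] = kg·m²·s⁻²·K⁻¹  ← same
  (3) [heat-flow rate] = kg·m²·s⁻³
  (4) Wb = V·s = kg·m²·s⁻²·A⁻¹
Only (2) matches kg·m²·s⁻²·K⁻¹.

(2)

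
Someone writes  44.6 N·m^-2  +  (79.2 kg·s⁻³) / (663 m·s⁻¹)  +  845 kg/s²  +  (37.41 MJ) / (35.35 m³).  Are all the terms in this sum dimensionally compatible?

Dimensions:
  44.6 N·m^-2:  N·m⁻² = kg·m·s⁻²·m⁻² = kg·m⁻¹·s⁻²
  (79.2 kg·s⁻³) / (663 m·s⁻¹):  [kg·s⁻³] / [m·s⁻¹] = kg·m⁻¹·s⁻²
  845 kg/s²:  kg·s⁻²
  (37.41 MJ) / (35.35 m³):  [kg·m²·s⁻²] / [m³] = kg·m⁻¹·s⁻²
The terms do not share a single dimension (kg·m⁻¹·s⁻² vs kg·s⁻²).

No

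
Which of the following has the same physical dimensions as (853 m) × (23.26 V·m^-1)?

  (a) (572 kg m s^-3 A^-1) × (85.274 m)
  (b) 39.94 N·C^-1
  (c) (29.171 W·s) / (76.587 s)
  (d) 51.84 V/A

(a)

Reference: [m] · [kg·m·s⁻³·A⁻¹] = kg·m²·s⁻³·A⁻¹.
Each option:
  (a) [kg·m·s⁻³·A⁻¹] · [m] = kg·m²·s⁻³·A⁻¹  ← same
  (b) N·C⁻¹ = kg·m·s⁻²·(s·A)⁻¹ = kg·m·s⁻³·A⁻¹
  (c) [kg·m²·s⁻²] / [s] = kg·m²·s⁻³
  (d) V·A⁻¹ = J·C⁻¹·A⁻¹ = kg·m²·s⁻³·A⁻²
Only (a) matches kg·m²·s⁻³·A⁻¹.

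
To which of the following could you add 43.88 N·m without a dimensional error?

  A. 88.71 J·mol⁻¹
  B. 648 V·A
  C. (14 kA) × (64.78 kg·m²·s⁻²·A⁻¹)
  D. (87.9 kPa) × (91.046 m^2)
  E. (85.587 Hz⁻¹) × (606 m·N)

Reference: N·m = kg·m·s⁻²·m = kg·m²·s⁻².
Each option:
  A. J·mol⁻¹ = N·m·mol⁻¹ = kg·m²·s⁻²·mol⁻¹
  B. V·A = J·C⁻¹·A = kg·m²·s⁻³
  C. [A] · [kg·m²·s⁻²·A⁻¹] = kg·m²·s⁻²  ← same
  D. [kg·m⁻¹·s⁻²] · [m²] = kg·m·s⁻²
  E. [s] · [kg·m²·s⁻²] = kg·m²·s⁻¹
Only C. matches kg·m²·s⁻².

C.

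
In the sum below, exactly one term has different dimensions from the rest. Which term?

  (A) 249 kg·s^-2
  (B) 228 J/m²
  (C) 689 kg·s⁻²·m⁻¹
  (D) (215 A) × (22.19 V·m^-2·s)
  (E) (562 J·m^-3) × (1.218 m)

(C)

Dimensions:
  (A) kg·s⁻²
  (B) J·m⁻² = N·m·m⁻² = kg·s⁻²
  (C) kg·m⁻¹·s⁻²
  (D) [A] · [kg·s⁻²·A⁻¹] = kg·s⁻²
  (E) [kg·m⁻¹·s⁻²] · [m] = kg·s⁻²
All reduce to kg·s⁻² except (C), which is kg·m⁻¹·s⁻².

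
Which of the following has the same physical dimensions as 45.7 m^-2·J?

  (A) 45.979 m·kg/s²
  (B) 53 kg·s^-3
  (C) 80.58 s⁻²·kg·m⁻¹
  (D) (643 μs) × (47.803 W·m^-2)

(D)

Reference: J·m⁻² = N·m·m⁻² = kg·s⁻².
Each option:
  (A) kg·m·s⁻²
  (B) kg·s⁻³
  (C) kg·m⁻¹·s⁻²
  (D) [s] · [kg·s⁻³] = kg·s⁻²  ← same
Only (D) matches kg·s⁻².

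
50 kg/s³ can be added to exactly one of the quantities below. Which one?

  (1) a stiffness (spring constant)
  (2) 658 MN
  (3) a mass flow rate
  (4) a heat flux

(4)

Reference: kg·s⁻³.
Each option:
  (1) [stiffness (spring constant)] = kg·s⁻²
  (2) N = kg·m·s⁻²
  (3) [mass flow rate] = kg·s⁻¹
  (4) [heat flux] = kg·s⁻³  ← same
Only (4) matches kg·s⁻³.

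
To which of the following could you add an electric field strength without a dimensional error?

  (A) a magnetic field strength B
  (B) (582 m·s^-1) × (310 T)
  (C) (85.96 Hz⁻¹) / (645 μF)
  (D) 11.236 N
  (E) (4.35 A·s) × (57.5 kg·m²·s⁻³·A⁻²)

(B)

Reference: [electric field strength] = kg·m·s⁻³·A⁻¹.
Each option:
  (A) [magnetic field strength B] = kg·s⁻²·A⁻¹
  (B) [m·s⁻¹] · [kg·s⁻²·A⁻¹] = kg·m·s⁻³·A⁻¹  ← same
  (C) [s] / [kg⁻¹·m⁻²·s⁴·A²] = kg·m²·s⁻³·A⁻²
  (D) N = kg·m·s⁻²
  (E) [s·A] · [kg·m²·s⁻³·A⁻²] = kg·m²·s⁻²·A⁻¹
Only (B) matches kg·m·s⁻³·A⁻¹.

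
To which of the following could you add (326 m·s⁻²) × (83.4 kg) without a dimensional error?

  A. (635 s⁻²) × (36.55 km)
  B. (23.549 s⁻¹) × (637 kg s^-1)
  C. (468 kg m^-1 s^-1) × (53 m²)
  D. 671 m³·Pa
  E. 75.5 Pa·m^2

Reference: [m·s⁻²] · [kg] = kg·m·s⁻².
Each option:
  A. [s⁻²] · [m] = m·s⁻²
  B. [s⁻¹] · [kg·s⁻¹] = kg·s⁻²
  C. [kg·m⁻¹·s⁻¹] · [m²] = kg·m·s⁻¹
  D. Pa·m³ = N·m⁻²·m³ = kg·m²·s⁻²
  E. Pa·m² = N·m⁻²·m² = kg·m·s⁻²  ← same
Only E. matches kg·m·s⁻².

E.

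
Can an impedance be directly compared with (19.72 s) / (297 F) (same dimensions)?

Yes

Dimensions:
  an impedance:  [impedance] = kg·m²·s⁻³·A⁻²
  (19.72 s) / (297 F):  [s] / [kg⁻¹·m⁻²·s⁴·A²] = kg·m²·s⁻³·A⁻²
Both are kg·m²·s⁻³·A⁻², so they have the same dimensions and can be added.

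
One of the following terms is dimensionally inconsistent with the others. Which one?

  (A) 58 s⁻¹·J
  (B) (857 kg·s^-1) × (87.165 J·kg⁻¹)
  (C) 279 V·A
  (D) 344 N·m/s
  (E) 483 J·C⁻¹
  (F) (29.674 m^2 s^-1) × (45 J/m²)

(E)

Expand each in SI base units:
  (A) J·s⁻¹ = N·m·s⁻¹ = kg·m²·s⁻³
  (B) [kg·s⁻¹] · [m²·s⁻²] = kg·m²·s⁻³
  (C) V·A = J·C⁻¹·A = kg·m²·s⁻³
  (D) N·m·s⁻¹ = kg·m·s⁻²·m·s⁻¹ = kg·m²·s⁻³
  (E) J·C⁻¹ = N·m·(s·A)⁻¹ = kg·m²·s⁻³·A⁻¹
  (F) [m²·s⁻¹] · [kg·s⁻²] = kg·m²·s⁻³
All reduce to kg·m²·s⁻³ except (E), which is kg·m²·s⁻³·A⁻¹.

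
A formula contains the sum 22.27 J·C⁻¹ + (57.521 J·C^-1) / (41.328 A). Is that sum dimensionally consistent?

In SI base units:
  22.27 J·C⁻¹:  J·C⁻¹ = N·m·(s·A)⁻¹ = kg·m²·s⁻³·A⁻¹
  (57.521 J·C^-1) / (41.328 A):  [kg·m²·s⁻³·A⁻¹] / [A] = kg·m²·s⁻³·A⁻²
kg·m²·s⁻³·A⁻¹ ≠ kg·m²·s⁻³·A⁻², so they cannot be added.

No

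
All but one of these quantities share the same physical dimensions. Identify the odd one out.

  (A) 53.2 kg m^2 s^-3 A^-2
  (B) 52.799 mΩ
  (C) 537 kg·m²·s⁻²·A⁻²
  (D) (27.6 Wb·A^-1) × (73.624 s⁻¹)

Expand each in SI base units:
  (A) kg·m²·s⁻³·A⁻²
  (B) Ω = V·A⁻¹ = kg·m²·s⁻³·A⁻²
  (C) kg·m²·s⁻²·A⁻²
  (D) [kg·m²·s⁻²·A⁻²] · [s⁻¹] = kg·m²·s⁻³·A⁻²
All reduce to kg·m²·s⁻³·A⁻² except (C), which is kg·m²·s⁻²·A⁻².

(C)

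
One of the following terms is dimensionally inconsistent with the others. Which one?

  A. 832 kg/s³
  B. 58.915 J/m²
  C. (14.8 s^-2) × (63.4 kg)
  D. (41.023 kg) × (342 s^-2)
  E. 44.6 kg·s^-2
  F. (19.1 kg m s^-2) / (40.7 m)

Reduce each to base SI dimensions:
  A. kg·s⁻³
  B. J·m⁻² = N·m·m⁻² = kg·s⁻²
  C. [s⁻²] · [kg] = kg·s⁻²
  D. [kg] · [s⁻²] = kg·s⁻²
  E. kg·s⁻²
  F. [kg·m·s⁻²] / [m] = kg·s⁻²
All reduce to kg·s⁻² except A., which is kg·s⁻³.

A.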